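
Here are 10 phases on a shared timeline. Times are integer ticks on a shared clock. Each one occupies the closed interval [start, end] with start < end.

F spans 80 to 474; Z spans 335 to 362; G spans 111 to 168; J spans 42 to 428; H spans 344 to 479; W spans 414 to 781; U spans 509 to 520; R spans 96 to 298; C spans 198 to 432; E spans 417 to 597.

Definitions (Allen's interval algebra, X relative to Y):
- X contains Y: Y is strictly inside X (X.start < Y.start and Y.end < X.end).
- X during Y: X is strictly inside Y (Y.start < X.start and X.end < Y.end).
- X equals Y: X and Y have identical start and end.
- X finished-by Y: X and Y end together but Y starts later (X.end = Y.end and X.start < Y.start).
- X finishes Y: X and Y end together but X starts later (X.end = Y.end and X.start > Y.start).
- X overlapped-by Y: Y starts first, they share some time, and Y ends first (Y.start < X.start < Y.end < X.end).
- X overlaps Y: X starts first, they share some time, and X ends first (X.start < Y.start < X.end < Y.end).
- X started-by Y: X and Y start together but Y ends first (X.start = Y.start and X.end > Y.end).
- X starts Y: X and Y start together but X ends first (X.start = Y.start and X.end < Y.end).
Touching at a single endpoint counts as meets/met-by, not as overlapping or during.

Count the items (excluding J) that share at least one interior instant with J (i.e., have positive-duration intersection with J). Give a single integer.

8

Target J = [42, 428].
C [198, 432] → overlapped-by → counts.
E [417, 597] → overlapped-by → counts.
F [80, 474] → overlapped-by → counts.
G [111, 168] → during → counts.
H [344, 479] → overlapped-by → counts.
R [96, 298] → during → counts.
U [509, 520] → after → no.
W [414, 781] → overlapped-by → counts.
Z [335, 362] → during → counts.
Total: 8.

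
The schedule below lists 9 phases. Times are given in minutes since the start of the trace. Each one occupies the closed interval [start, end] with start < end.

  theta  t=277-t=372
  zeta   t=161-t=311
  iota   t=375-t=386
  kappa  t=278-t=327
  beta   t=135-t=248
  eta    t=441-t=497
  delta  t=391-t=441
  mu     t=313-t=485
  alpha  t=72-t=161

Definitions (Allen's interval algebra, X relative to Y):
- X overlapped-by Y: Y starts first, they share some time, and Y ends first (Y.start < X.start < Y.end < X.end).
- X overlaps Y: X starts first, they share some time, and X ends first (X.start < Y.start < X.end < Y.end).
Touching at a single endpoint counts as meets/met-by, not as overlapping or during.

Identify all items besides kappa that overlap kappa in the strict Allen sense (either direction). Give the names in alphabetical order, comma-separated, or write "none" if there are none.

mu, zeta

Target kappa = [t=278, t=327].
alpha [t=72, t=161] → before → no.
beta [t=135, t=248] → before → no.
delta [t=391, t=441] → after → no.
eta [t=441, t=497] → after → no.
iota [t=375, t=386] → after → no.
mu [t=313, t=485] → overlapped-by → yes.
theta [t=277, t=372] → contains → no.
zeta [t=161, t=311] → overlaps → yes.
Result: mu, zeta.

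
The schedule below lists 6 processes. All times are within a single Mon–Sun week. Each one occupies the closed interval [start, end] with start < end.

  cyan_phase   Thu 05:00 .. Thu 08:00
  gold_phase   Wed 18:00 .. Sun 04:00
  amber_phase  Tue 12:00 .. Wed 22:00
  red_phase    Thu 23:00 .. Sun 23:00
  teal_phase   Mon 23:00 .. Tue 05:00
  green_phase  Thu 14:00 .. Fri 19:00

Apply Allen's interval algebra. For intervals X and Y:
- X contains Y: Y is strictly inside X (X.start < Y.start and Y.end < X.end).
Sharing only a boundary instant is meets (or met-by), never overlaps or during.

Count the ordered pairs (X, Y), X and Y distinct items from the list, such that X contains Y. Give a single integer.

Checking all 30 ordered pairs for relation 'contains'; matching pairs in alphabetical order:
(gold_phase, cyan_phase): gold_phase contains cyan_phase ✓
(gold_phase, green_phase): gold_phase contains green_phase ✓
Count: 2.

2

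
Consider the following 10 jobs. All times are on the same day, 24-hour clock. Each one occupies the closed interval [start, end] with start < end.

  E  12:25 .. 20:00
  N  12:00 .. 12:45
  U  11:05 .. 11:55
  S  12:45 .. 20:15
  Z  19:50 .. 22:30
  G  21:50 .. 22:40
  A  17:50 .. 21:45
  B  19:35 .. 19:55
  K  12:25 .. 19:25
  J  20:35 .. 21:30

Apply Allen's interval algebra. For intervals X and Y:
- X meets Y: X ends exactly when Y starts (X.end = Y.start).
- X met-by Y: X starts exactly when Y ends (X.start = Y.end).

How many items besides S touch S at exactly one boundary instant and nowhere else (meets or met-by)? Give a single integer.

Target S = [12:45, 20:15].
A [17:50, 21:45] → overlapped-by → no.
B [19:35, 19:55] → during → no.
E [12:25, 20:00] → overlaps → no.
G [21:50, 22:40] → after → no.
J [20:35, 21:30] → after → no.
K [12:25, 19:25] → overlaps → no.
N [12:00, 12:45] → meets → counts.
U [11:05, 11:55] → before → no.
Z [19:50, 22:30] → overlapped-by → no.
Total: 1.

1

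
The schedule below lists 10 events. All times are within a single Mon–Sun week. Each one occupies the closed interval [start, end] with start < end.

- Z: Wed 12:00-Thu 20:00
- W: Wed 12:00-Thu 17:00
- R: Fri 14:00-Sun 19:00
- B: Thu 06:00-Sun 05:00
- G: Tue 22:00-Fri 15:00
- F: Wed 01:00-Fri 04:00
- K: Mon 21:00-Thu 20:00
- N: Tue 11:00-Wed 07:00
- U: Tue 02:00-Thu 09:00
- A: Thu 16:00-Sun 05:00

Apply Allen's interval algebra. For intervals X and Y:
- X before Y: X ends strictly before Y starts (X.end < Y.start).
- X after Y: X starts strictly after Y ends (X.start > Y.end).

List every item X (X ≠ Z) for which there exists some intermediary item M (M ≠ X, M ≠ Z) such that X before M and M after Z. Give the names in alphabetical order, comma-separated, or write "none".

F, K, N, U, W

Target Z = [Wed 12:00, Thu 20:00].
Intermediaries M with M after Z: R.
Via R — items with X before R: F, K, N, U, W.
Union: F, K, N, U, W.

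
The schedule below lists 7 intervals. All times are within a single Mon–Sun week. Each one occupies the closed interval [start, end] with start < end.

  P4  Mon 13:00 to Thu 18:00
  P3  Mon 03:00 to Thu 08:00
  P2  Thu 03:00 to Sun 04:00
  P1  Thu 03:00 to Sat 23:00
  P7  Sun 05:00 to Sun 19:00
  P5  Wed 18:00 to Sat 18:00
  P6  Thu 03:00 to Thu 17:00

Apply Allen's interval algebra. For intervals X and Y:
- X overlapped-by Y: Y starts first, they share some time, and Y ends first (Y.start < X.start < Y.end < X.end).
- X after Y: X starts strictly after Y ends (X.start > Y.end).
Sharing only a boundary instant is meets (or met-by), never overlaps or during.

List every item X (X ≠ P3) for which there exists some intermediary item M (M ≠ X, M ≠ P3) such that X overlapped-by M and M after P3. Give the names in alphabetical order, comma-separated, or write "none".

none

Target P3 = [Mon 03:00, Thu 08:00].
Intermediaries M with M after P3: P7.
Via P7 — items with X overlapped-by P7: none.
Union: none.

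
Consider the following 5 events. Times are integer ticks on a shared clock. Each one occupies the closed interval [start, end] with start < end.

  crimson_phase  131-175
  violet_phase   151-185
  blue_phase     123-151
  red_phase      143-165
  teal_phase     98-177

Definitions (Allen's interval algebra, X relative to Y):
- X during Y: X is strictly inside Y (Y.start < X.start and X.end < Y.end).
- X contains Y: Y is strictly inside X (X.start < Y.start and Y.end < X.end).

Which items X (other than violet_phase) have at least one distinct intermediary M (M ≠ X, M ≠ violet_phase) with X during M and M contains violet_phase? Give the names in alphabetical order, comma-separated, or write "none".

none

Target violet_phase = [151, 185].
Intermediaries M with M contains violet_phase: none.
Union: none.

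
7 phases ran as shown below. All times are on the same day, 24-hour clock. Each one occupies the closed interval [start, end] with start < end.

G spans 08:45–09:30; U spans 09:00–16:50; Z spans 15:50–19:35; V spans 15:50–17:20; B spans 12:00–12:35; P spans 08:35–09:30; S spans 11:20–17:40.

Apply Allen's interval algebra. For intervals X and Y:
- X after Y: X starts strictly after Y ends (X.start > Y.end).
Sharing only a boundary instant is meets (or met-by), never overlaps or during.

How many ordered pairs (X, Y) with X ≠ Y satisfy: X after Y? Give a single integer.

10

Checking all 42 ordered pairs for relation 'after'; matching pairs in alphabetical order:
(B, G): B after G ✓
(B, P): B after P ✓
(S, G): S after G ✓
(S, P): S after P ✓
(V, B): V after B ✓
(V, G): V after G ✓
(V, P): V after P ✓
(Z, B): Z after B ✓
(Z, G): Z after G ✓
(Z, P): Z after P ✓
Count: 10.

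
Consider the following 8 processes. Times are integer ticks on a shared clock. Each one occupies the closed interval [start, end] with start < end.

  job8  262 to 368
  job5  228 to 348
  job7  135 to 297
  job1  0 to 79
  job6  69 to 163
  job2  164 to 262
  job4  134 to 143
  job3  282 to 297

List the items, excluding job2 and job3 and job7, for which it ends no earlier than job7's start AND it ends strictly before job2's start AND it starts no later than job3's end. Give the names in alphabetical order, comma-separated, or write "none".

Conditions: its end is no earlier than job7's start (X.end >= 135) AND its end is strictly before job2's start (X.end < 164) AND its start is no later than job3's end (X.start <= 297).
job1: end 79 >= 135? ✗; end 79 < 164? ✓; start 0 <= 297? ✓ → no.
job4: end 143 >= 135? ✓; end 143 < 164? ✓; start 134 <= 297? ✓ → yes.
job5: end 348 >= 135? ✓; end 348 < 164? ✗; start 228 <= 297? ✓ → no.
job6: end 163 >= 135? ✓; end 163 < 164? ✓; start 69 <= 297? ✓ → yes.
job8: end 368 >= 135? ✓; end 368 < 164? ✗; start 262 <= 297? ✓ → no.
Result: job4, job6.

job4, job6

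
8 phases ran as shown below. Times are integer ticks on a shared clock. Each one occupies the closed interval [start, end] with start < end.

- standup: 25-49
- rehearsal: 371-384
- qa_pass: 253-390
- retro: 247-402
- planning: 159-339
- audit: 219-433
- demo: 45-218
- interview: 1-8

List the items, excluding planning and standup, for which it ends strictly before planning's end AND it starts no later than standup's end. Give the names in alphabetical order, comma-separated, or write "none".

demo, interview

Conditions: its end is strictly before planning's end (X.end < 339) AND its start is no later than standup's end (X.start <= 49).
audit: end 433 < 339? ✗; start 219 <= 49? ✗ → no.
demo: end 218 < 339? ✓; start 45 <= 49? ✓ → yes.
interview: end 8 < 339? ✓; start 1 <= 49? ✓ → yes.
qa_pass: end 390 < 339? ✗; start 253 <= 49? ✗ → no.
rehearsal: end 384 < 339? ✗; start 371 <= 49? ✗ → no.
retro: end 402 < 339? ✗; start 247 <= 49? ✗ → no.
Result: demo, interview.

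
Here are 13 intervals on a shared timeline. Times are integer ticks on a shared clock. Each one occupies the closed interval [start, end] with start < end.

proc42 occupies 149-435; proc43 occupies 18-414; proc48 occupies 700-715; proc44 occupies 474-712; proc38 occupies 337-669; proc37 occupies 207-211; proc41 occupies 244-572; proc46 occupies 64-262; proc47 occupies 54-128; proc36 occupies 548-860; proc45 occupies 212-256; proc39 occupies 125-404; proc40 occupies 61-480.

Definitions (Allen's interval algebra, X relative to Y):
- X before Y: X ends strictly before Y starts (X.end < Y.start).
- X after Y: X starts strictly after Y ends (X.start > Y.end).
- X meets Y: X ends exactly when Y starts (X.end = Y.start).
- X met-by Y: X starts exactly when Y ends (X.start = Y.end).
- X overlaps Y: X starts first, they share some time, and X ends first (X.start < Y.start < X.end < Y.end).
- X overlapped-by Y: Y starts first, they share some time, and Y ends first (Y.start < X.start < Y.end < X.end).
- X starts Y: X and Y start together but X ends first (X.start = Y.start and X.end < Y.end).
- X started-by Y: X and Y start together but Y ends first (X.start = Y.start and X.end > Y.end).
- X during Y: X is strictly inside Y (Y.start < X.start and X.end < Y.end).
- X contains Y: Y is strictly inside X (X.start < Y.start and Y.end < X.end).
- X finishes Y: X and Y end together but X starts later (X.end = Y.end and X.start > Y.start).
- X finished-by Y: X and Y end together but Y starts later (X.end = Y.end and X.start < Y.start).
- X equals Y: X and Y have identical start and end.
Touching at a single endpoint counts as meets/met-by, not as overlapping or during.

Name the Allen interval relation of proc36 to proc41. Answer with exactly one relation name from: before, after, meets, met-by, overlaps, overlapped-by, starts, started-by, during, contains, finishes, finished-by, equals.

proc36 = [548, 860]; proc41 = [244, 572].
Compare endpoints: proc36.start > proc41.start, proc36.start < proc41.end, proc36.end > proc41.start, proc36.end > proc41.end.
That pattern is 'overlapped-by'.

overlapped-by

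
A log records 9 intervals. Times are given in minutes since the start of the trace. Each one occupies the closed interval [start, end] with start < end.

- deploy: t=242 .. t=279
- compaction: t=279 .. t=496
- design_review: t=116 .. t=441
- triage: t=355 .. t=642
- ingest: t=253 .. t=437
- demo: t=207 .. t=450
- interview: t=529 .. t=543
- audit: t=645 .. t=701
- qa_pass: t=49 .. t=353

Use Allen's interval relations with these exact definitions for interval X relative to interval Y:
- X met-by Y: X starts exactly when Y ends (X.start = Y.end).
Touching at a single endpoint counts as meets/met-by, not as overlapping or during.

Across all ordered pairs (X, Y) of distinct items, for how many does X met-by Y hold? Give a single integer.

Checking all 72 ordered pairs for relation 'met-by'; matching pairs in alphabetical order:
(compaction, deploy): compaction met-by deploy ✓
Count: 1.

1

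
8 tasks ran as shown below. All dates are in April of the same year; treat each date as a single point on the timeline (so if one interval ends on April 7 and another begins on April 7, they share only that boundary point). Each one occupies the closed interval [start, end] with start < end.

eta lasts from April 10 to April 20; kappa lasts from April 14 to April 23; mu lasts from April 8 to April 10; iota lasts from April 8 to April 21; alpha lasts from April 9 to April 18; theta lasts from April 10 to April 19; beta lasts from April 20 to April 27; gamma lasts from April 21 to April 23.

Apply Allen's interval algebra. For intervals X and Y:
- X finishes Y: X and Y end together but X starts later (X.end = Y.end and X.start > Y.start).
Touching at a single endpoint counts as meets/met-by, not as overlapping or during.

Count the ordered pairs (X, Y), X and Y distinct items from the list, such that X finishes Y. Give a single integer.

Checking all 56 ordered pairs for relation 'finishes'; matching pairs in alphabetical order:
(gamma, kappa): gamma finishes kappa ✓
Count: 1.

1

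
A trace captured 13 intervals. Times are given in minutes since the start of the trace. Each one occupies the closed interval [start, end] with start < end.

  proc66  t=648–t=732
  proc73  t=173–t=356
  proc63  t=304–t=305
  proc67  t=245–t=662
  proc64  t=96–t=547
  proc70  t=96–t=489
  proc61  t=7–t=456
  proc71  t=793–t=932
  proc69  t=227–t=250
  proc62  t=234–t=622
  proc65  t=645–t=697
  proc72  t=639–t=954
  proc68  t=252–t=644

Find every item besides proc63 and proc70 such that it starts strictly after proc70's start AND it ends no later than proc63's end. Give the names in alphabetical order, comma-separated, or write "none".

Conditions: its start is strictly after proc70's start (X.start > t=96) AND its end is no later than proc63's end (X.end <= t=305).
proc61: start t=7 > t=96? ✗; end t=456 <= t=305? ✗ → no.
proc62: start t=234 > t=96? ✓; end t=622 <= t=305? ✗ → no.
proc64: start t=96 > t=96? ✗; end t=547 <= t=305? ✗ → no.
proc65: start t=645 > t=96? ✓; end t=697 <= t=305? ✗ → no.
proc66: start t=648 > t=96? ✓; end t=732 <= t=305? ✗ → no.
proc67: start t=245 > t=96? ✓; end t=662 <= t=305? ✗ → no.
proc68: start t=252 > t=96? ✓; end t=644 <= t=305? ✗ → no.
proc69: start t=227 > t=96? ✓; end t=250 <= t=305? ✓ → yes.
proc71: start t=793 > t=96? ✓; end t=932 <= t=305? ✗ → no.
proc72: start t=639 > t=96? ✓; end t=954 <= t=305? ✗ → no.
proc73: start t=173 > t=96? ✓; end t=356 <= t=305? ✗ → no.
Result: proc69.

proc69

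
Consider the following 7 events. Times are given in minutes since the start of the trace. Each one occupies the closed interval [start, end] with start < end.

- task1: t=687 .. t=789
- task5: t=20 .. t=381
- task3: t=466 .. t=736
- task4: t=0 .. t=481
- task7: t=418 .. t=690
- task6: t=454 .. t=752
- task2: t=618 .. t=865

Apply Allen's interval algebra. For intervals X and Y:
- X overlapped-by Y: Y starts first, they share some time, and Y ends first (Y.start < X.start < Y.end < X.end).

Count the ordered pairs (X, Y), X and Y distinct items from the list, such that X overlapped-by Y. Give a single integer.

11

Checking all 42 ordered pairs for relation 'overlapped-by'; matching pairs in alphabetical order:
(task1, task3): task1 overlapped-by task3 ✓
(task1, task6): task1 overlapped-by task6 ✓
(task1, task7): task1 overlapped-by task7 ✓
(task2, task3): task2 overlapped-by task3 ✓
(task2, task6): task2 overlapped-by task6 ✓
(task2, task7): task2 overlapped-by task7 ✓
(task3, task4): task3 overlapped-by task4 ✓
(task3, task7): task3 overlapped-by task7 ✓
(task6, task4): task6 overlapped-by task4 ✓
(task6, task7): task6 overlapped-by task7 ✓
(task7, task4): task7 overlapped-by task4 ✓
Count: 11.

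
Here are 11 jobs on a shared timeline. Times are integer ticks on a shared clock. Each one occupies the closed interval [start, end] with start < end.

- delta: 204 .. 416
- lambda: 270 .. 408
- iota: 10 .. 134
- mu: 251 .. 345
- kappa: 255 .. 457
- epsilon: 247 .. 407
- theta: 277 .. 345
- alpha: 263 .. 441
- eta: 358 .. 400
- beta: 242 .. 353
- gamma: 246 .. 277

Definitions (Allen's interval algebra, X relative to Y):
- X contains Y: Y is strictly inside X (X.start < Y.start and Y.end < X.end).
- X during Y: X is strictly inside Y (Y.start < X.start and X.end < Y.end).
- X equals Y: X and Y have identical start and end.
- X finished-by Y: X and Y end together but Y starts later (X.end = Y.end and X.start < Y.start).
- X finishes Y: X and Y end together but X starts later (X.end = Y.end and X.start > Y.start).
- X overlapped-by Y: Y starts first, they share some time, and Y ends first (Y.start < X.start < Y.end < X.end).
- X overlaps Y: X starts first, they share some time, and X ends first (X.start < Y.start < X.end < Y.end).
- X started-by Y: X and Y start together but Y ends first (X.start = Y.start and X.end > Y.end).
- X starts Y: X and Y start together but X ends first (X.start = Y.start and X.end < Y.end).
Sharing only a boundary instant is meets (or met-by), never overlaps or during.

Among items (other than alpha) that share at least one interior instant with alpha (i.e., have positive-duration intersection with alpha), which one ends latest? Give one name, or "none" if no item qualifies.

kappa

Target alpha = [263, 441].
beta [242, 353] → overlaps → candidate.
delta [204, 416] → overlaps → candidate.
epsilon [247, 407] → overlaps → candidate.
eta [358, 400] → during → candidate.
gamma [246, 277] → overlaps → candidate.
iota [10, 134] → before → excluded.
kappa [255, 457] → contains → candidate.
lambda [270, 408] → during → candidate.
mu [251, 345] → overlaps → candidate.
theta [277, 345] → during → candidate.
Among candidates, latest end is 457 → kappa.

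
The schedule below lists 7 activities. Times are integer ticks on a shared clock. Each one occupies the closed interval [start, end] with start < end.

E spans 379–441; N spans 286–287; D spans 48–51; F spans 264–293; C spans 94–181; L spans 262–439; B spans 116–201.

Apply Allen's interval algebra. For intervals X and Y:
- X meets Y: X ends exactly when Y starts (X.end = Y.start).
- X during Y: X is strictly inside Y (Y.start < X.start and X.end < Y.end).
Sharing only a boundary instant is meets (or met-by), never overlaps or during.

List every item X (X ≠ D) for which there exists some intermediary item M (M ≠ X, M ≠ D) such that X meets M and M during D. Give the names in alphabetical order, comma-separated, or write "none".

none

Target D = [48, 51].
Intermediaries M with M during D: none.
Union: none.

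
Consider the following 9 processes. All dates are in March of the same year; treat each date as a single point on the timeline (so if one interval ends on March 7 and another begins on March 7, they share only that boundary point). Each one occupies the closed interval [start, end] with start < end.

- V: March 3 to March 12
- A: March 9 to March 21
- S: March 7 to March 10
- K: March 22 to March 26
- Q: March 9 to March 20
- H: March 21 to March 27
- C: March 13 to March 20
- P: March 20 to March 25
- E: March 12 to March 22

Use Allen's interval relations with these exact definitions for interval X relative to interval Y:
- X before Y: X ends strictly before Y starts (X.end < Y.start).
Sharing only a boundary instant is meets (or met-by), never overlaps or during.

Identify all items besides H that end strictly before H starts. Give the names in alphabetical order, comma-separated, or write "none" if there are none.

C, Q, S, V

Target H = [March 21, March 27].
A [March 9, March 21] → meets → no.
C [March 13, March 20] → before → yes.
E [March 12, March 22] → overlaps → no.
K [March 22, March 26] → during → no.
P [March 20, March 25] → overlaps → no.
Q [March 9, March 20] → before → yes.
S [March 7, March 10] → before → yes.
V [March 3, March 12] → before → yes.
Result: C, Q, S, V.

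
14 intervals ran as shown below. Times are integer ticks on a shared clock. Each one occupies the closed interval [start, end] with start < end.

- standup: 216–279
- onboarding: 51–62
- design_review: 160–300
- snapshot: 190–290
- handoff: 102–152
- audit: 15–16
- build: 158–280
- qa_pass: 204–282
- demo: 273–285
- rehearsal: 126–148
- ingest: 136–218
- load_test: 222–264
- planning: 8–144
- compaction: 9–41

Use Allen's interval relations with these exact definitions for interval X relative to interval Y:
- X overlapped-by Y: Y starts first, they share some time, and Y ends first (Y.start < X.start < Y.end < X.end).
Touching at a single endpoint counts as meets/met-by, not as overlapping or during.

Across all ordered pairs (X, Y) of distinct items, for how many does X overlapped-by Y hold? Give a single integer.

16

Checking all 182 ordered pairs for relation 'overlapped-by'; matching pairs in alphabetical order:
(build, ingest): build overlapped-by ingest ✓
(demo, build): demo overlapped-by build ✓
(demo, qa_pass): demo overlapped-by qa_pass ✓
(demo, standup): demo overlapped-by standup ✓
(design_review, build): design_review overlapped-by build ✓
(design_review, ingest): design_review overlapped-by ingest ✓
(handoff, planning): handoff overlapped-by planning ✓
(ingest, handoff): ingest overlapped-by handoff ✓
(ingest, planning): ingest overlapped-by planning ✓
(ingest, rehearsal): ingest overlapped-by rehearsal ✓
(qa_pass, build): qa_pass overlapped-by build ✓
(qa_pass, ingest): qa_pass overlapped-by ingest ✓
(rehearsal, planning): rehearsal overlapped-by planning ✓
(snapshot, build): snapshot overlapped-by build ✓
(snapshot, ingest): snapshot overlapped-by ingest ✓
(standup, ingest): standup overlapped-by ingest ✓
Count: 16.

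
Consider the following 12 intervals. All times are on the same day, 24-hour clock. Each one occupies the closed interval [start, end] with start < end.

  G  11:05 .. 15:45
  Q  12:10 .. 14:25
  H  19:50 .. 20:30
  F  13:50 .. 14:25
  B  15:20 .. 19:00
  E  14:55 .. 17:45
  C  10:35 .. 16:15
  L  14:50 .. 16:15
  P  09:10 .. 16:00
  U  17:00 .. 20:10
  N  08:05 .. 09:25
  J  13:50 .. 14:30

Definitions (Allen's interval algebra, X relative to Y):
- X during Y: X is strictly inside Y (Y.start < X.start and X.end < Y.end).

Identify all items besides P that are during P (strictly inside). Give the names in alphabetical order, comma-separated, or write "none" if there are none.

F, G, J, Q

Target P = [09:10, 16:00].
B [15:20, 19:00] → overlapped-by → no.
C [10:35, 16:15] → overlapped-by → no.
E [14:55, 17:45] → overlapped-by → no.
F [13:50, 14:25] → during → yes.
G [11:05, 15:45] → during → yes.
H [19:50, 20:30] → after → no.
J [13:50, 14:30] → during → yes.
L [14:50, 16:15] → overlapped-by → no.
N [08:05, 09:25] → overlaps → no.
Q [12:10, 14:25] → during → yes.
U [17:00, 20:10] → after → no.
Result: F, G, J, Q.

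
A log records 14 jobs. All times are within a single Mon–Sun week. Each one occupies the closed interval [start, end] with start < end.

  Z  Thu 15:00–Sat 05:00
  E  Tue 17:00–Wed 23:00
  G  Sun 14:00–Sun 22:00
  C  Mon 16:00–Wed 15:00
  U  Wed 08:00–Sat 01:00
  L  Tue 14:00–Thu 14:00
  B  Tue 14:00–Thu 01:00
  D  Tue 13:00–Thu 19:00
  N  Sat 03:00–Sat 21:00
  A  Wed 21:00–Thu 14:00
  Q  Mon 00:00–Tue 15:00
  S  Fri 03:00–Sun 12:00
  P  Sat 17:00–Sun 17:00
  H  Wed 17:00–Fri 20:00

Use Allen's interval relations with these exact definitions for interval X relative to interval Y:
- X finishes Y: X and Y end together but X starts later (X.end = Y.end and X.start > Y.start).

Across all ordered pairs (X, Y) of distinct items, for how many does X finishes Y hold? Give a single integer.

1

Checking all 182 ordered pairs for relation 'finishes'; matching pairs in alphabetical order:
(A, L): A finishes L ✓
Count: 1.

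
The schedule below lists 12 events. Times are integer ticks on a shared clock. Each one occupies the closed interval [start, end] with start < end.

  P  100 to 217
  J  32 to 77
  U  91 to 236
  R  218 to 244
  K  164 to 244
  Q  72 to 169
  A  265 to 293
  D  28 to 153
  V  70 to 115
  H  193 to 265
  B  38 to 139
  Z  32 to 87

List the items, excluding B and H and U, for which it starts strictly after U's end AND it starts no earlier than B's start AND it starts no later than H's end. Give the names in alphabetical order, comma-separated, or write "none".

A

Conditions: its start is strictly after U's end (X.start > 236) AND its start is no earlier than B's start (X.start >= 38) AND its start is no later than H's end (X.start <= 265).
A: start 265 > 236? ✓; start 265 >= 38? ✓; start 265 <= 265? ✓ → yes.
D: start 28 > 236? ✗; start 28 >= 38? ✗; start 28 <= 265? ✓ → no.
J: start 32 > 236? ✗; start 32 >= 38? ✗; start 32 <= 265? ✓ → no.
K: start 164 > 236? ✗; start 164 >= 38? ✓; start 164 <= 265? ✓ → no.
P: start 100 > 236? ✗; start 100 >= 38? ✓; start 100 <= 265? ✓ → no.
Q: start 72 > 236? ✗; start 72 >= 38? ✓; start 72 <= 265? ✓ → no.
R: start 218 > 236? ✗; start 218 >= 38? ✓; start 218 <= 265? ✓ → no.
V: start 70 > 236? ✗; start 70 >= 38? ✓; start 70 <= 265? ✓ → no.
Z: start 32 > 236? ✗; start 32 >= 38? ✗; start 32 <= 265? ✓ → no.
Result: A.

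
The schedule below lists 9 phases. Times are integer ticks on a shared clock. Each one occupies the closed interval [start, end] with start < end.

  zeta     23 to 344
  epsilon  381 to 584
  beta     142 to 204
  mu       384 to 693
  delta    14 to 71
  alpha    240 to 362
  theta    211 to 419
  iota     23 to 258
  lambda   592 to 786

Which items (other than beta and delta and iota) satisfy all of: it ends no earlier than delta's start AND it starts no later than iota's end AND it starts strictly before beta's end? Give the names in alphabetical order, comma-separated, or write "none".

Conditions: its end is no earlier than delta's start (X.end >= 14) AND its start is no later than iota's end (X.start <= 258) AND its start is strictly before beta's end (X.start < 204).
alpha: end 362 >= 14? ✓; start 240 <= 258? ✓; start 240 < 204? ✗ → no.
epsilon: end 584 >= 14? ✓; start 381 <= 258? ✗; start 381 < 204? ✗ → no.
lambda: end 786 >= 14? ✓; start 592 <= 258? ✗; start 592 < 204? ✗ → no.
mu: end 693 >= 14? ✓; start 384 <= 258? ✗; start 384 < 204? ✗ → no.
theta: end 419 >= 14? ✓; start 211 <= 258? ✓; start 211 < 204? ✗ → no.
zeta: end 344 >= 14? ✓; start 23 <= 258? ✓; start 23 < 204? ✓ → yes.
Result: zeta.

zeta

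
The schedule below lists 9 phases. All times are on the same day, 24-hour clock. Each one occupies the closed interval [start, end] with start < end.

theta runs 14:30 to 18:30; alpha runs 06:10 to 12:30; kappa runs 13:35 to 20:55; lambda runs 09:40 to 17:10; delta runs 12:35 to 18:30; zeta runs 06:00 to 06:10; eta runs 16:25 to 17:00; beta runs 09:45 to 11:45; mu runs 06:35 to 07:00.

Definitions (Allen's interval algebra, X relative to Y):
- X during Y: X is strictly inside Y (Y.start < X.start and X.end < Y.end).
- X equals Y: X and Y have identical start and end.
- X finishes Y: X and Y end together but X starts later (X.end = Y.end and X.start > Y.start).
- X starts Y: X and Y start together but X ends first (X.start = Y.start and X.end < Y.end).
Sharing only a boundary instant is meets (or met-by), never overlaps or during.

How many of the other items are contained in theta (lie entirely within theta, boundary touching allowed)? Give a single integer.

Target theta = [14:30, 18:30].
alpha [06:10, 12:30] → before → no.
beta [09:45, 11:45] → before → no.
delta [12:35, 18:30] → finished-by → no.
eta [16:25, 17:00] → during → counts.
kappa [13:35, 20:55] → contains → no.
lambda [09:40, 17:10] → overlaps → no.
mu [06:35, 07:00] → before → no.
zeta [06:00, 06:10] → before → no.
Total: 1.

1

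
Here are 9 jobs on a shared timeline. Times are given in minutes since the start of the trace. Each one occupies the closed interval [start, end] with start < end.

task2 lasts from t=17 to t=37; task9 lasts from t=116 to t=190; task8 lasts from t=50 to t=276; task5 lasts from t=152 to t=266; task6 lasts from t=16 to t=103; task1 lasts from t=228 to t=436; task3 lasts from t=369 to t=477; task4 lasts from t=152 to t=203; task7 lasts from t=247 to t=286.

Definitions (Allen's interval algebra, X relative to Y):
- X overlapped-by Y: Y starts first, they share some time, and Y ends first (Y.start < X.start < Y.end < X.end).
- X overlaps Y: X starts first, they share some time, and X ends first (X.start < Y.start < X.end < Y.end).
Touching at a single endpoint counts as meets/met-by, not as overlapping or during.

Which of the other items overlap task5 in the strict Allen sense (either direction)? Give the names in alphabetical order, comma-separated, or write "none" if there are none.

Target task5 = [t=152, t=266].
task1 [t=228, t=436] → overlapped-by → yes.
task2 [t=17, t=37] → before → no.
task3 [t=369, t=477] → after → no.
task4 [t=152, t=203] → starts → no.
task6 [t=16, t=103] → before → no.
task7 [t=247, t=286] → overlapped-by → yes.
task8 [t=50, t=276] → contains → no.
task9 [t=116, t=190] → overlaps → yes.
Result: task1, task7, task9.

task1, task7, task9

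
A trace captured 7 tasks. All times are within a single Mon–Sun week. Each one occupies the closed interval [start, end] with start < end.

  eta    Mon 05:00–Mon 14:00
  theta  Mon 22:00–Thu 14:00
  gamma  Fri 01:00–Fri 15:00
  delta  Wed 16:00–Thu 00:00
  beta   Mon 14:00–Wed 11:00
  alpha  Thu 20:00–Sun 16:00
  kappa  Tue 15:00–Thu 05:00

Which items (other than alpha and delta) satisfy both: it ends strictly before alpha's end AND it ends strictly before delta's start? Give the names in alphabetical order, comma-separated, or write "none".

Conditions: its end is strictly before alpha's end (X.end < Sun 16:00) AND its end is strictly before delta's start (X.end < Wed 16:00).
beta: end Wed 11:00 < Sun 16:00? ✓; end Wed 11:00 < Wed 16:00? ✓ → yes.
eta: end Mon 14:00 < Sun 16:00? ✓; end Mon 14:00 < Wed 16:00? ✓ → yes.
gamma: end Fri 15:00 < Sun 16:00? ✓; end Fri 15:00 < Wed 16:00? ✗ → no.
kappa: end Thu 05:00 < Sun 16:00? ✓; end Thu 05:00 < Wed 16:00? ✗ → no.
theta: end Thu 14:00 < Sun 16:00? ✓; end Thu 14:00 < Wed 16:00? ✗ → no.
Result: beta, eta.

beta, eta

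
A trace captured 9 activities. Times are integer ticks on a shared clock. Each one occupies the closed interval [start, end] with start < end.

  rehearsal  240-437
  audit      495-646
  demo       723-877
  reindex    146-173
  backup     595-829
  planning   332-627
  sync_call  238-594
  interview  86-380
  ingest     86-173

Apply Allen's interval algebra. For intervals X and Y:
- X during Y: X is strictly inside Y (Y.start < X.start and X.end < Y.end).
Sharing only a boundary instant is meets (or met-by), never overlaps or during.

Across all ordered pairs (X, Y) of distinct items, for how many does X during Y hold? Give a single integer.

2

Checking all 72 ordered pairs for relation 'during'; matching pairs in alphabetical order:
(rehearsal, sync_call): rehearsal during sync_call ✓
(reindex, interview): reindex during interview ✓
Count: 2.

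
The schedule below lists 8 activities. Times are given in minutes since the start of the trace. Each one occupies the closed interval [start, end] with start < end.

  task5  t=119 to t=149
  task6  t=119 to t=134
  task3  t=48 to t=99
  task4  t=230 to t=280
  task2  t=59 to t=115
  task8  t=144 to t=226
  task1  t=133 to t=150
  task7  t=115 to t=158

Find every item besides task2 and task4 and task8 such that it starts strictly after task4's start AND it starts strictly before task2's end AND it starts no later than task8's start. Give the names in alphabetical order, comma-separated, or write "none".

Conditions: its start is strictly after task4's start (X.start > t=230) AND its start is strictly before task2's end (X.start < t=115) AND its start is no later than task8's start (X.start <= t=144).
task1: start t=133 > t=230? ✗; start t=133 < t=115? ✗; start t=133 <= t=144? ✓ → no.
task3: start t=48 > t=230? ✗; start t=48 < t=115? ✓; start t=48 <= t=144? ✓ → no.
task5: start t=119 > t=230? ✗; start t=119 < t=115? ✗; start t=119 <= t=144? ✓ → no.
task6: start t=119 > t=230? ✗; start t=119 < t=115? ✗; start t=119 <= t=144? ✓ → no.
task7: start t=115 > t=230? ✗; start t=115 < t=115? ✗; start t=115 <= t=144? ✓ → no.
Result: none.

none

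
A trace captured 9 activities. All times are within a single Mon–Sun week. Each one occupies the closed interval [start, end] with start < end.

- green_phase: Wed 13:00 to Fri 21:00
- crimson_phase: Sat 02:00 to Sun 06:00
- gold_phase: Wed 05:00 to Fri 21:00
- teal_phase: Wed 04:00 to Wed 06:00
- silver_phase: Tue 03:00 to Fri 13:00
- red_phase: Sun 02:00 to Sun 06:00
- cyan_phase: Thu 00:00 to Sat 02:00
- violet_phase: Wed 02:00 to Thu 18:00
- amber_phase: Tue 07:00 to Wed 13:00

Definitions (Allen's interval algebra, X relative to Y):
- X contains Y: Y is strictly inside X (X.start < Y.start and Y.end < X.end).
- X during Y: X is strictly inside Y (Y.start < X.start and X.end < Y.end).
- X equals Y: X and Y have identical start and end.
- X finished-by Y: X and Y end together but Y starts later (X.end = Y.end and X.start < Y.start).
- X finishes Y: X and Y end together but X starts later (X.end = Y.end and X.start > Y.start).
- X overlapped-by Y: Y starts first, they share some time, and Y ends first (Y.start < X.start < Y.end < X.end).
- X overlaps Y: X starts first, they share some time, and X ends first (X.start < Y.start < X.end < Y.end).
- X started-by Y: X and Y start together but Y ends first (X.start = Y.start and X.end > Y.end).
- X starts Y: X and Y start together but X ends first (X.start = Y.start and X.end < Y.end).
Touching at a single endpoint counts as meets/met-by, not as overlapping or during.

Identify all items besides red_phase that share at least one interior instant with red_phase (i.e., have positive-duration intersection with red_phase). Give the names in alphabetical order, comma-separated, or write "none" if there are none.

crimson_phase

Target red_phase = [Sun 02:00, Sun 06:00].
amber_phase [Tue 07:00, Wed 13:00] → before → no.
crimson_phase [Sat 02:00, Sun 06:00] → finished-by → yes.
cyan_phase [Thu 00:00, Sat 02:00] → before → no.
gold_phase [Wed 05:00, Fri 21:00] → before → no.
green_phase [Wed 13:00, Fri 21:00] → before → no.
silver_phase [Tue 03:00, Fri 13:00] → before → no.
teal_phase [Wed 04:00, Wed 06:00] → before → no.
violet_phase [Wed 02:00, Thu 18:00] → before → no.
Result: crimson_phase.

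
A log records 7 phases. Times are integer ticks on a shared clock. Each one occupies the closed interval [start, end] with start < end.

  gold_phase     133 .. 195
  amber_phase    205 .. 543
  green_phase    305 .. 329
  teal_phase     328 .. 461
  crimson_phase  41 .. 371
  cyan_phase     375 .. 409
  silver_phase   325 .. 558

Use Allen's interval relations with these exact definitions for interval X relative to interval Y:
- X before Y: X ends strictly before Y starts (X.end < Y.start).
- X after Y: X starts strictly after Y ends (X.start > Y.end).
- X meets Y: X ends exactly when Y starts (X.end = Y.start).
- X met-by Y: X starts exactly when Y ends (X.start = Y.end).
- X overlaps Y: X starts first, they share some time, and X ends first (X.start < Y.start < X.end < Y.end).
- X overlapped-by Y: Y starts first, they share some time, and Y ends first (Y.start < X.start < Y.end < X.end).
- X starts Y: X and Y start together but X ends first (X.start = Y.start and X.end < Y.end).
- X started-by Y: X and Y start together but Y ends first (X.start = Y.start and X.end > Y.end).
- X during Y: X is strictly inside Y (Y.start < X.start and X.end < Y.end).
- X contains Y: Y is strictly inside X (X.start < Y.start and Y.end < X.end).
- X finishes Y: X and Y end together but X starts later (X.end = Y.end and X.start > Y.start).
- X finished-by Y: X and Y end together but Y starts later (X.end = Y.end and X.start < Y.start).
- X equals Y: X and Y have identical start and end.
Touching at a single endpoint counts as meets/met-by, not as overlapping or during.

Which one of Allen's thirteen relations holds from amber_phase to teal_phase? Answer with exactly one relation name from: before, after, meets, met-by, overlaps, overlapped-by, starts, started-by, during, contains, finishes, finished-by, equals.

contains

amber_phase = [205, 543]; teal_phase = [328, 461].
Compare endpoints: amber_phase.start < teal_phase.start, amber_phase.start < teal_phase.end, amber_phase.end > teal_phase.start, amber_phase.end > teal_phase.end.
That pattern is 'contains'.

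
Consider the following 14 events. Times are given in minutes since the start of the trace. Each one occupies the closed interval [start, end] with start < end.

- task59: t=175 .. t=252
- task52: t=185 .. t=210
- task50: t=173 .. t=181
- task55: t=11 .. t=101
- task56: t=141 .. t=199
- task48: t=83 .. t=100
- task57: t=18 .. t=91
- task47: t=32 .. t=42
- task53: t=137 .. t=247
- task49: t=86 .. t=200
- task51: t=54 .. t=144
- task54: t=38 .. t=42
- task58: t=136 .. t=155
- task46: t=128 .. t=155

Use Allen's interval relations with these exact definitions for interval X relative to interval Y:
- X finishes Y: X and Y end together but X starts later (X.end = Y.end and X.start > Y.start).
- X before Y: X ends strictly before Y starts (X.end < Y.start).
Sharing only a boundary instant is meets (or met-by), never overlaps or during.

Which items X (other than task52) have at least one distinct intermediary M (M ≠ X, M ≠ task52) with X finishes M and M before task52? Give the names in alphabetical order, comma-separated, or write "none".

Target task52 = [t=185, t=210].
Intermediaries M with M before task52: task46, task47, task48, task50, task51, task54, task55, task57, task58.
Via task46 — items with X finishes task46: task58.
Via task47 — items with X finishes task47: task54.
Via task48 — items with X finishes task48: none.
Via task50 — items with X finishes task50: none.
Via task51 — items with X finishes task51: none.
Via task54 — items with X finishes task54: none.
Via task55 — items with X finishes task55: none.
Via task57 — items with X finishes task57: none.
Via task58 — items with X finishes task58: none.
Union: task54, task58.

task54, task58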